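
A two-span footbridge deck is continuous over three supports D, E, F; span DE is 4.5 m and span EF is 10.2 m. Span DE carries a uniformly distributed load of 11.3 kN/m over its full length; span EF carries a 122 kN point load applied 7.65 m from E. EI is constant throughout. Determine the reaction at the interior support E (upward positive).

Insert a hinge at E; M_E is the redundant, and each span becomes simply supported.
End slopes at the hinge E, treating each span as simply supported:
  span DE: UDL 11.3: wL³/(24EI) = 42.9/EI
  span EF: point load 122 at a = 7.65: Pab(L + b)/(6LEI) = 495.8/EI
  relative rotation θ_0 = (42.9 + 495.8)/EI = 538.7/EI
A unit hogging moment at E produces rotation L₁/(3EI) + L₂/(3EI) = 4.9/EI.
Slope continuity at E: θ_0 = M_E·4.9/EI, so M_E = 538.7/4.9 = 109.9 kN·m (hogging).
Span DE, ΣM about D with M_E applied at E: R_E^{DE}·4.5 = 114.4 + 109.9, so R_E^{DE} = 49.86 kN and R_D = 50.85 − 49.86 = 0.9932 kN.
Span EF, ΣM about F: R_E^{EF}·10.2 = 311.1 + 109.9, so R_E^{EF} = 41.28 kN and R_F = 122 − 41.28 = 80.72 kN.
R_E = 49.86 + 41.28 = 91.14 kN.

R_E = 91.14 kN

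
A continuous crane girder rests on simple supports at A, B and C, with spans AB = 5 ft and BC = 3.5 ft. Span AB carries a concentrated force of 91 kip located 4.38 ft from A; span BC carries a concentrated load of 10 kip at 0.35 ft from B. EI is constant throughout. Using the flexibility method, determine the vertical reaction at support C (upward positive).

Take M_B as the redundant. Released structure: two simple spans AB and BC with a hinge at B.
Rotations at B on the released spans (each span's end-slope, ×1/EI):
  span AB: point load 91 at a = 4.38: Pab(L + a)/(6LEI) = 77.27/EI
  span BC: point load 10 at a = 0.35: Pab(L + b)/(6LEI) = 3.491/EI
  relative rotation θ_0 = (77.27 + 3.491)/EI = 80.76/EI
A unit hogging moment at B produces rotation L₁/(3EI) + L₂/(3EI) = 2.833/EI.
Slope continuity at B: θ_0 = M_B·2.833/EI, so M_B = 80.76/2.833 = 28.5 kip·ft (hogging).
Span BC, ΣM about C: R_B^{BC}·3.5 = 31.5 + 28.5, so R_B^{BC} = 17.14 kip and R_C = 10 − 17.14 = -7.144 kip.

R_C = -7.144 kip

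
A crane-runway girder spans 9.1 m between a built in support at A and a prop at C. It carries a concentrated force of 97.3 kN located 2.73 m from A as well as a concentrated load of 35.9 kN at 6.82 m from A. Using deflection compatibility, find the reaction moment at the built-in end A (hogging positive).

Release the roller at C. Primary structure: cantilever fixed at A.
Primary-structure tip deflection at C by superposition:
  point load 97.3 at a = 2.73: Pa²(3L − a)/(6EI) = 2970/EI
  point load 35.9 at a = 6.82: Pa²(3L − a)/(6EI) = 5700/EI
  δ_0 = 8669/EI
Flexibility coefficient — unit upward force at C: δ_{CC} = L³/(3EI) = 251.2/EI.
The prop prevents deflection at C: R_C = δ_0/δ_{CC} = 8669/251.2 = 34.51 kN.
Moment equilibrium about A: M_A = Σ(load moments about A) − R_C·L = 510.5 − 34.51×9.1 = 196.4 kN·m.

M_A = 196.4 kN·m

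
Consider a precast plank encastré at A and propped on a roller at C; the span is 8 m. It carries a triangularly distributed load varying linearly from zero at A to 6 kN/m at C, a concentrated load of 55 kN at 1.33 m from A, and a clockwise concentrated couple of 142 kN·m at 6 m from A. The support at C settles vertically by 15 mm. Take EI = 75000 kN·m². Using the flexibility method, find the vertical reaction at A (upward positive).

R_A = 45.28 kN

Take the reaction at C as the redundant and release it; the primary structure is a cantilever fixed at A.
Free-end deflection of the primary structure under the applied loading (downward +):
  triangular load, peak 6 at the free end: 11w₀L⁴/(120EI) = 2253/EI
  point load 55 at a = 1.33: Pa²(3L − a)/(6EI) = 367.6/EI
  clockwise couple 142 at a = 6: M₀a(2L − a)/(2EI) = 4260/EI
  δ_0 = 6880/EI
Flexibility coefficient — unit upward force at C: δ_{CC} = L³/(3EI) = 170.7/EI.
With EI = 75000 kN·m²: δ_0 = 0.091739 m and δ_{CC} = 0.002276 m/kN.
Compatibility — the beam at C must follow the support down by 0.015 m: δ_0 − R_C·δ_{CC} = 0.015, so R_C = (0.091739 − 0.015)/0.002276 = 33.72 kN.
Vertical equilibrium: R_A = ΣP − R_C = 79 − 33.72 = 45.28 kN.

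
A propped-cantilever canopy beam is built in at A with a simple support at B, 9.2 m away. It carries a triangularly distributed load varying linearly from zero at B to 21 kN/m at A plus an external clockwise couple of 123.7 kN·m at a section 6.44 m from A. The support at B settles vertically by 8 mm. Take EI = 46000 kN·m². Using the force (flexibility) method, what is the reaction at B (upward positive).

Release the roller at B. Primary structure: cantilever fixed at A.
Primary-structure tip deflection at B by superposition:
  triangular load, peak 21 at the fixed end: w₀L⁴/(30EI) = 5015/EI
  clockwise couple 123.7 at a = 6.44: M₀a(2L − a)/(2EI) = 4764/EI
  δ_0 = 9779/EI
Tip deflection under a unit load at B: L³/(3EI) = 259.6/EI.
With EI = 46000 kN·m²: δ_0 = 0.21258 m and δ_{BB} = 0.005643 m/kN.
Compatibility — the beam at B must follow the support down by 0.008 m: δ_0 − R_B·δ_{BB} = 0.008, so R_B = (0.21258 − 0.008)/0.005643 = 36.26 kN.

R_B = 36.26 kN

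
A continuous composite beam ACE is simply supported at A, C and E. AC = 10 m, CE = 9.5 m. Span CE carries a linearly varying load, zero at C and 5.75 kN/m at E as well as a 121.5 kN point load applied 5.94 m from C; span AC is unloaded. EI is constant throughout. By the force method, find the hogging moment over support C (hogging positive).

Release continuity at C by inserting a hinge; the redundant is the internal moment M_C. The primary structure is two simply-supported spans AC and CE.
End slopes at the hinge C, treating each span as simply supported:
  span CE: triangular load, peak 5.75: 7w₀L³/(360EI) = 95.86/EI
  span CE: point load 121.5 at a = 5.94: Pab(L + b)/(6LEI) = 588.7/EI
  relative rotation θ_0 = (0 + 684.5)/EI = 684.5/EI
A unit hogging moment at C produces rotation L₁/(3EI) + L₂/(3EI) = 6.5/EI.
Compatibility: M_C·(L₁+L₂)/(3EI) = θ_0, giving M_C = 105.3 kN·m (hogging).

M_C = 105.3 kN·m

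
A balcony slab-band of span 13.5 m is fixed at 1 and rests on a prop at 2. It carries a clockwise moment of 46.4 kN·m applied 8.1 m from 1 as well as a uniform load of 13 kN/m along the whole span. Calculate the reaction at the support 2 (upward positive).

R_2 = 70.14 kN

Take the reaction at 2 as the redundant and release it; the primary structure is a cantilever fixed at 1.
Primary-structure tip deflection at 2 by superposition:
  clockwise couple 46.4 at a = 8.1: M₀a(2L − a)/(2EI) = 3552/EI
  UDL 13: wL⁴/(8EI) = 53974/EI
  δ_0 = 57526/EI
Tip deflection under a unit load at 2: L³/(3EI) = 820.1/EI.
The prop prevents deflection at 2: R_2 = δ_0/δ_{22} = 57526/820.1 = 70.14 kN.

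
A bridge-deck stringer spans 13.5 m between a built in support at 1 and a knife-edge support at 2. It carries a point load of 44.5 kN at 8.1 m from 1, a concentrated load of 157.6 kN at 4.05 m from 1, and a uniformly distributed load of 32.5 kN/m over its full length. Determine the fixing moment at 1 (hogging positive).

Release the roller at 2. Primary structure: cantilever fixed at 1.
Free-end deflection of the primary structure under the applied loading (downward +):
  point load 44.5 at a = 8.1: Pa²(3L − a)/(6EI) = 15766/EI
  point load 157.6 at a = 4.05: Pa²(3L − a)/(6EI) = 15704/EI
  UDL 32.5: wL⁴/(8EI) = 134936/EI
  δ_0 = 166406/EI
Flexibility coefficient — unit upward force at 2: δ_{22} = L³/(3EI) = 820.1/EI.
Compatibility at 2: δ_0 − R_2·δ_{22} = 0, so R_2 = 166406/820.1 = 202.9 kN.
Moment equilibrium about 1: M_1 = Σ(load moments about 1) − R_2·L = 3960 − 202.9×13.5 = 1221 kN·m.

M_1 = 1221 kN·m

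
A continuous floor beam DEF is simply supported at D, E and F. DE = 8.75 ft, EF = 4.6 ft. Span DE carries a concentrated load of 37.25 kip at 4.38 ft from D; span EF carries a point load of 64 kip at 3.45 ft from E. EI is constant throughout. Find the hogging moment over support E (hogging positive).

Take M_E as the redundant. Released structure: two simple spans DE and EF with a hinge at E.
Discontinuity in slope at E on the released structure — sum the simple-span end rotations:
  span DE: point load 37.25 at a = 4.38: Pab(L + a)/(6LEI) = 178.3/EI
  span EF: point load 64 at a = 3.45: Pab(L + b)/(6LEI) = 52.9/EI
  relative rotation θ_0 = (178.3 + 52.9)/EI = 231.2/EI
A unit hogging moment at E produces rotation L₁/(3EI) + L₂/(3EI) = 4.45/EI.
Compatibility: M_E·(L₁+L₂)/(3EI) = θ_0, giving M_E = 51.96 kip·ft (hogging).

M_E = 51.96 kip·ft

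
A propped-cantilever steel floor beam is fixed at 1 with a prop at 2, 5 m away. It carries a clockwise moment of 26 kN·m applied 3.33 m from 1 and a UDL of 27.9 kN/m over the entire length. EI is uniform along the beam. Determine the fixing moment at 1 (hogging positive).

M_1 = 78.54 kN·m

Take the reaction at 2 as the redundant and release it; the primary structure is a cantilever fixed at 1.
Free-end deflection of the primary structure under the applied loading (downward +):
  clockwise couple 26 at a = 3.33: M₀a(2L − a)/(2EI) = 288.7/EI
  UDL 27.9: wL⁴/(8EI) = 2180/EI
  δ_0 = 2468/EI
Tip deflection under a unit load at 2: L³/(3EI) = 41.67/EI.
Compatibility at 2: δ_0 − R_2·δ_{22} = 0, so R_2 = 2468/41.67 = 59.24 kN.
Moment equilibrium about 1: M_1 = Σ(load moments about 1) − R_2·L = 374.8 − 59.24×5 = 78.54 kN·m.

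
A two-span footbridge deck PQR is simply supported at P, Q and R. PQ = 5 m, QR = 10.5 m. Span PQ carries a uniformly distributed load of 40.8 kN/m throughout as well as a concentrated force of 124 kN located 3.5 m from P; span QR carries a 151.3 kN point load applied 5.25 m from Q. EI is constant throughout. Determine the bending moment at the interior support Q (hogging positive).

Take M_Q as the redundant. Released structure: two simple spans PQ and QR with a hinge at Q.
Rotations at Q on the released spans (each span's end-slope, ×1/EI):
  span PQ: UDL 40.8: wL³/(24EI) = 212.5/EI
  span PQ: point load 124 at a = 3.5: Pab(L + a)/(6LEI) = 184.4/EI
  span QR: point load 151.3 at a = 5.25: Pab(L + b)/(6LEI) = 1043/EI
  relative rotation θ_0 = (396.9 + 1043)/EI = 1440/EI
A unit hogging moment at Q produces rotation L₁/(3EI) + L₂/(3EI) = 5.167/EI.
Slope continuity at Q: θ_0 = M_Q·5.167/EI, so M_Q = 1440/5.167 = 278.6 kN·m (hogging).

M_Q = 278.6 kN·m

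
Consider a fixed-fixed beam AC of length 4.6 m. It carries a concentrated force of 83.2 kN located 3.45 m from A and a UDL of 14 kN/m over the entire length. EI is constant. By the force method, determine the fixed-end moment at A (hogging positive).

Take the two fixed-end moments M_A, M_C as redundants; the released structure is the simple span AC.
On the primary (simply-supported) span, the end slopes from the loading are:
  at A: point load 83.2 at a = 3.45: Pab(L + b)/(6LEI) = 68.77/EI
  at C: point load 83.2 at a = 3.45: Pab(L + a)/(6LEI) = 96.28/EI
  at A: UDL 14: wL³/(24EI) = 56.78/EI
  at C: UDL 14: wL³/(24EI) = 56.78/EI
  θ_A0 = 125.5/EI,  θ_C0 = 153.1/EI
Flexibility coefficients: a unit moment at one end gives L/(3EI) there and L/(6EI) at the far end, so f₁₁ = f₂₂ = 1.533/EI and f₁₂ = f₂₁ = 0.7667/EI.
Compatibility — zero rotation at each built-in end:
  1.533 M_A + 0.7667 M_C = 125.5
  0.7667 M_A + 1.533 M_C = 153.1
Solving the pair gives M_A = 42.63 kN·m and M_C = 78.51 kN·m (hogging).

M_A = 42.63 kN·m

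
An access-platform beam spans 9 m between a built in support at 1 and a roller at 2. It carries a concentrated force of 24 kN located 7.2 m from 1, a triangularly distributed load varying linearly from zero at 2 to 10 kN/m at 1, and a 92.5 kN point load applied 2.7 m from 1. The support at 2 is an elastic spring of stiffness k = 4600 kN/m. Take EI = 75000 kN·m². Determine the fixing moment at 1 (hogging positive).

M_1 = 244.4 kN·m

Remove the prop at 2; the released (primary) structure is a cantilever built in at 1.
Deflection at 2 on the released cantilever, summing each load's contribution:
  point load 24 at a = 7.2: Pa²(3L − a)/(6EI) = 4106/EI
  triangular load, peak 10 at the fixed end: w₀L⁴/(30EI) = 2187/EI
  point load 92.5 at a = 2.7: Pa²(3L − a)/(6EI) = 2731/EI
  δ_0 = 9024/EI
Tip deflection under a unit load at 2: L³/(3EI) = 243/EI.
With EI = 75000 kN·m²: δ_0 = 0.12032 m and δ_{22} = 0.00324 m/kN.
Compatibility — the spring shortens by R_2/k under the reaction it provides: δ_0 − R_2·δ_{22} = R_2/k. With 1/k = 0.000217 m/kN, R_2 = δ_0 / (δ_{22} + 1/k) = 0.12032 / (0.00324 + 0.000217) = 34.8 kN.
Moment equilibrium about 1: M_1 = Σ(load moments about 1) − R_2·L = 557.5 − 34.8×9 = 244.4 kN·m.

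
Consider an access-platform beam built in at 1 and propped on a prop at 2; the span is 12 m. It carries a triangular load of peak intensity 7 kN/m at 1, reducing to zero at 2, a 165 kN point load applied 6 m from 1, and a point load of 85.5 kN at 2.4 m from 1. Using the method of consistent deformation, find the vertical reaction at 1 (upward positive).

R_1 = 227.7 kN

Take the reaction at 2 as the redundant and release it; the primary structure is a cantilever fixed at 1.
Primary-structure tip deflection at 2 by superposition:
  triangular load, peak 7 at the fixed end: w₀L⁴/(30EI) = 4838/EI
  point load 165 at a = 6: Pa²(3L − a)/(6EI) = 29700/EI
  point load 85.5 at a = 2.4: Pa²(3L − a)/(6EI) = 2758/EI
  δ_0 = 37296/EI
Flexibility coefficient — unit upward force at 2: δ_{22} = L³/(3EI) = 576/EI.
Compatibility at 2: δ_0 − R_2·δ_{22} = 0, so R_2 = 37296/576 = 64.75 kN.
Vertical equilibrium: R_1 = ΣP − R_2 = 292.5 − 64.75 = 227.7 kN.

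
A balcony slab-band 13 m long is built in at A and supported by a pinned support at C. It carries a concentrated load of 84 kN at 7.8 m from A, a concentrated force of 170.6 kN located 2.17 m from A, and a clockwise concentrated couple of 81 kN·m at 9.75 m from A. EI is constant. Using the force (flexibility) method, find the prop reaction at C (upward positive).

Remove the prop at C; the released (primary) structure is a cantilever built in at A.
Free-end deflection of the primary structure under the applied loading (downward +):
  point load 84 at a = 7.8: Pa²(3L − a)/(6EI) = 26575/EI
  point load 170.6 at a = 2.17: Pa²(3L − a)/(6EI) = 4931/EI
  clockwise couple 81 at a = 9.75: M₀a(2L − a)/(2EI) = 6417/EI
  δ_0 = 37923/EI
Flexibility coefficient — unit upward force at C: δ_{CC} = L³/(3EI) = 732.3/EI.
Compatibility at C: δ_0 − R_C·δ_{CC} = 0, so R_C = 37923/732.3 = 51.78 kN.

R_C = 51.78 kN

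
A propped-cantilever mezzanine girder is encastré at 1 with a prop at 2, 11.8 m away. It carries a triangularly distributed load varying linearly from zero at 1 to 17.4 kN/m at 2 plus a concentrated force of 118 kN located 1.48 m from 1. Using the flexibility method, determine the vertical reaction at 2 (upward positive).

Release the roller at 2. Primary structure: cantilever fixed at 1.
Free-end deflection of the primary structure under the applied loading (downward +):
  triangular load, peak 17.4 at the free end: 11w₀L⁴/(120EI) = 30924/EI
  point load 118 at a = 1.48: Pa²(3L − a)/(6EI) = 1461/EI
  δ_0 = 32385/EI
Tip deflection under a unit load at 2: L³/(3EI) = 547.7/EI.
The prop prevents deflection at 2: R_2 = δ_0/δ_{22} = 32385/547.7 = 59.13 kN.

R_2 = 59.13 kN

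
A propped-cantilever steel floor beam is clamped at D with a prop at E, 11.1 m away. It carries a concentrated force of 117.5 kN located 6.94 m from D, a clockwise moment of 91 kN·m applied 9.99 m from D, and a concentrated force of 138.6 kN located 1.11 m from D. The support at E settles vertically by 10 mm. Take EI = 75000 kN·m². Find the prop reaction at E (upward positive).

Release the roller at E. Primary structure: cantilever fixed at D.
Free-end deflection of the primary structure under the applied loading (downward +):
  point load 117.5 at a = 6.94: Pa²(3L − a)/(6EI) = 24863/EI
  clockwise couple 91 at a = 9.99: M₀a(2L − a)/(2EI) = 5550/EI
  point load 138.6 at a = 1.11: Pa²(3L − a)/(6EI) = 916.2/EI
  δ_0 = 31329/EI
Tip deflection under a unit load at E: L³/(3EI) = 455.9/EI.
With EI = 75000 kN·m²: δ_0 = 0.41772 m and δ_{EE} = 0.006078 m/kN.
Compatibility — the beam at E must follow the support down by 0.01 m: δ_0 − R_E·δ_{EE} = 0.01, so R_E = (0.41772 − 0.01)/0.006078 = 67.08 kN.

R_E = 67.08 kN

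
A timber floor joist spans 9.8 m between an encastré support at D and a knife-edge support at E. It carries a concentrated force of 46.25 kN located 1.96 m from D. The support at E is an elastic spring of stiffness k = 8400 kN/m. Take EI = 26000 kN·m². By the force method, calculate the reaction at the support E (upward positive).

Release the roller at E. Primary structure: cantilever fixed at D.
Free-end deflection of the primary structure under the applied loading (downward +):
  point load 46.25 at a = 1.96: Pa²(3L − a)/(6EI) = 812.6/EI
Flexibility coefficient — unit upward force at E: δ_{EE} = L³/(3EI) = 313.7/EI.
With EI = 26000 kN·m²: δ_0 = 0.031252 m and δ_{EE} = 0.012067 m/kN.
Compatibility — the spring shortens by R_E/k under the reaction it provides: δ_0 − R_E·δ_{EE} = R_E/k. With 1/k = 0.000119 m/kN, R_E = δ_0 / (δ_{EE} + 1/k) = 0.031252 / (0.012067 + 0.000119) = 2.565 kN.

R_E = 2.565 kN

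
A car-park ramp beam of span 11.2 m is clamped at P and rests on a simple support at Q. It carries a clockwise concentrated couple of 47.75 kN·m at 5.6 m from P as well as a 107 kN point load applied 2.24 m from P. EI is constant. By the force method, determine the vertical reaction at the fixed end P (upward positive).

R_P = 96.21 kN

Choose R_Q as the redundant. The primary structure is the cantilever fixed at P.
Deflection at Q on the released cantilever, summing each load's contribution:
  clockwise couple 47.75 at a = 5.6: M₀a(2L − a)/(2EI) = 2246/EI
  point load 107 at a = 2.24: Pa²(3L − a)/(6EI) = 2806/EI
  δ_0 = 5052/EI
Flexibility coefficient — unit upward force at Q: δ_{QQ} = L³/(3EI) = 468.3/EI.
Compatibility at Q: δ_0 − R_Q·δ_{QQ} = 0, so R_Q = 5052/468.3 = 10.79 kN.
Vertical equilibrium: R_P = ΣP − R_Q = 107 − 10.79 = 96.21 kN.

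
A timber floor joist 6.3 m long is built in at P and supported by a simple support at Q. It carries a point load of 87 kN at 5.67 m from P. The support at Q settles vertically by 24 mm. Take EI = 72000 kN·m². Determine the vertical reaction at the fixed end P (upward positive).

R_P = 33.74 kN

Remove the prop at Q; the released (primary) structure is a cantilever built in at P.
Primary-structure tip deflection at Q by superposition:
  point load 87 at a = 5.67: Pa²(3L − a)/(6EI) = 6167/EI
Tip deflection under a unit load at Q: L³/(3EI) = 83.35/EI.
With EI = 72000 kN·m²: δ_0 = 0.085657 m and δ_{QQ} = 0.001158 m/kN.
Compatibility — the beam at Q must follow the support down by 0.024 m: δ_0 − R_Q·δ_{QQ} = 0.024, so R_Q = (0.085657 − 0.024)/0.001158 = 53.26 kN.
Vertical equilibrium: R_P = ΣP − R_Q = 87 − 53.26 = 33.74 kN.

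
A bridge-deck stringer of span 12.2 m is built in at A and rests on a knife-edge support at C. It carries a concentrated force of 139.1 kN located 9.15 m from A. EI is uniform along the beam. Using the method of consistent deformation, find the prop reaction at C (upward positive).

R_C = 88.02 kN

Take the reaction at C as the redundant and release it; the primary structure is a cantilever fixed at A.
Primary-structure tip deflection at C by superposition:
  point load 139.1 at a = 9.15: Pa²(3L − a)/(6EI) = 53280/EI
Flexibility coefficient — unit upward force at C: δ_{CC} = L³/(3EI) = 605.3/EI.
Compatibility at C: δ_0 − R_C·δ_{CC} = 0, so R_C = 53280/605.3 = 88.02 kN.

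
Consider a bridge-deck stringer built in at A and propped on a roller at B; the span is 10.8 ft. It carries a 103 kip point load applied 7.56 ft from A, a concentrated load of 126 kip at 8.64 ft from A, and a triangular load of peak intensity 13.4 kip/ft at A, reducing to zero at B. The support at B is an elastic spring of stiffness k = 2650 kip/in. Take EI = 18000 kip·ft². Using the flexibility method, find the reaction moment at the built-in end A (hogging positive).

M_A = 389 kip·ft

Remove the prop at B; the released (primary) structure is a cantilever built in at A.
Downward deflection at the released point B due to the loads:
  point load 103 at a = 7.56: Pa²(3L − a)/(6EI) = 24371/EI
  point load 126 at a = 8.64: Pa²(3L − a)/(6EI) = 37247/EI
  triangular load, peak 13.4 at the fixed end: w₀L⁴/(30EI) = 6077/EI
  δ_0 = 67695/EI
Flexibility coefficient — unit upward force at B: δ_{BB} = L³/(3EI) = 419.9/EI.
With EI = 18000 kip·ft²: δ_0 = 3.7609 ft and δ_{BB} = 0.023328 ft/kip.
Compatibility — the spring shortens by R_B/k under the reaction it provides: δ_0 − R_B·δ_{BB} = R_B/k. With 1/k = 1/(2650×12) ft/kip = 0.000031 ft/kip, R_B = δ_0 / (δ_{BB} + 1/k) = 3.7609 / (0.023328 + 0.000031) = 161 kip.
Moment equilibrium about A: M_A = Σ(load moments about A) − R_B·L = 2128 − 161×10.8 = 389 kip·ft.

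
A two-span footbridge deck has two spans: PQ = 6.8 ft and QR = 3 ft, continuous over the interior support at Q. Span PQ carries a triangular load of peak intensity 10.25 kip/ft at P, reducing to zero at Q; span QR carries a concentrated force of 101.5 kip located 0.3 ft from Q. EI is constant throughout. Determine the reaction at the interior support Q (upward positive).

Take M_Q as the redundant. Released structure: two simple spans PQ and QR with a hinge at Q.
End slopes at the hinge Q, treating each span as simply supported:
  span PQ: triangular load, peak 10.25: 7w₀L³/(360EI) = 62.67/EI
  span QR: point load 101.5 at a = 0.3: Pab(L + b)/(6LEI) = 26.03/EI
  relative rotation θ_0 = (62.67 + 26.03)/EI = 88.7/EI
A unit hogging moment at Q produces rotation L₁/(3EI) + L₂/(3EI) = 3.267/EI.
Slope continuity at Q: θ_0 = M_Q·3.267/EI, so M_Q = 88.7/3.267 = 27.15 kip·ft (hogging).
Span PQ, ΣM about P with M_Q applied at Q: R_Q^{PQ}·6.8 = 78.99 + 27.15, so R_Q^{PQ} = 15.61 kip and R_P = 34.85 − 15.61 = 19.24 kip.
Span QR, ΣM about R: R_Q^{QR}·3 = 274.1 + 27.15, so R_Q^{QR} = 100.4 kip and R_R = 101.5 − 100.4 = 1.099 kip.
R_Q = 15.61 + 100.4 = 116 kip.

R_Q = 116 kip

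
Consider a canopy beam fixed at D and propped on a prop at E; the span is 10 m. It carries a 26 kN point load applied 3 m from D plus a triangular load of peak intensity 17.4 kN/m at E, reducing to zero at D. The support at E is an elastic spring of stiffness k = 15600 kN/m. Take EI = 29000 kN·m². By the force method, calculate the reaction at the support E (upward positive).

Choose R_E as the redundant. The primary structure is the cantilever fixed at D.
Downward deflection at the released point E due to the loads:
  point load 26 at a = 3: Pa²(3L − a)/(6EI) = 1053/EI
  triangular load, peak 17.4 at the free end: 11w₀L⁴/(120EI) = 15950/EI
  δ_0 = 17003/EI
Flexibility coefficient — unit upward force at E: δ_{EE} = L³/(3EI) = 333.3/EI.
With EI = 29000 kN·m²: δ_0 = 0.58631 m and δ_{EE} = 0.011494 m/kN.
Compatibility — the spring shortens by R_E/k under the reaction it provides: δ_0 − R_E·δ_{EE} = R_E/k. With 1/k = 0.000064 m/kN, R_E = δ_0 / (δ_{EE} + 1/k) = 0.58631 / (0.011494 + 0.000064) = 50.73 kN.

R_E = 50.73 kN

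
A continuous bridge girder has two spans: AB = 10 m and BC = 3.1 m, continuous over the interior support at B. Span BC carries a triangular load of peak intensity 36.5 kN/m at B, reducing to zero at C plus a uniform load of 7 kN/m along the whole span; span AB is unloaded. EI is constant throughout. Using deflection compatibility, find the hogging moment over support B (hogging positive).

Release continuity at B by inserting a hinge; the redundant is the internal moment M_B. The primary structure is two simply-supported spans AB and BC.
Discontinuity in slope at B on the released structure — sum the simple-span end rotations:
  span BC: triangular load, peak 36.5: w₀L³/(45EI) = 24.16/EI
  span BC: UDL 7: wL³/(24EI) = 8.689/EI
  relative rotation θ_0 = (0 + 32.85)/EI = 32.85/EI
A unit hogging moment at B produces rotation L₁/(3EI) + L₂/(3EI) = 4.367/EI.
Slope continuity at B: θ_0 = M_B·4.367/EI, so M_B = 32.85/4.367 = 7.524 kN·m (hogging).

M_B = 7.524 kN·m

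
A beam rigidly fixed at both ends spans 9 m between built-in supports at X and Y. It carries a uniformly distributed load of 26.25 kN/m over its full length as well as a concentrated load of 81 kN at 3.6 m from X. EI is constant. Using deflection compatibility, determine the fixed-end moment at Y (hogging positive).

M_Y = 247.2 kN·m

Take the two fixed-end moments M_X, M_Y as redundants; the released structure is the simple span XY.
Simple-span end rotations at X and Y under the given loads:
  at X: UDL 26.25: wL³/(24EI) = 797.3/EI
  at Y: UDL 26.25: wL³/(24EI) = 797.3/EI
  at X: point load 81 at a = 3.6: Pab(L + b)/(6LEI) = 419.9/EI
  at Y: point load 81 at a = 3.6: Pab(L + a)/(6LEI) = 367.4/EI
  θ_X0 = 1217/EI,  θ_Y0 = 1165/EI
Flexibility coefficients: a unit moment at one end gives L/(3EI) there and L/(6EI) at the far end, so f₁₁ = f₂₂ = 3/EI and f₁₂ = f₂₁ = 1.5/EI.
Compatibility — zero rotation at each built-in end:
  3 M_X + 1.5 M_Y = 1217
  1.5 M_X + 3 M_Y = 1165
Solving the pair gives M_X = 282.2 kN·m and M_Y = 247.2 kN·m (hogging).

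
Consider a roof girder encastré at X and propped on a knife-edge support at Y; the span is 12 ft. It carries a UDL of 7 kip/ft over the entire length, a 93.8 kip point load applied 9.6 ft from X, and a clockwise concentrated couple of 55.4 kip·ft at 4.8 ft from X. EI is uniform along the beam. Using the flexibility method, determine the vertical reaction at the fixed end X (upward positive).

R_X = 75.83 kip

Take the reaction at Y as the redundant and release it; the primary structure is a cantilever fixed at X.
Free-end deflection of the primary structure under the applied loading (downward +):
  UDL 7: wL⁴/(8EI) = 18144/EI
  point load 93.8 at a = 9.6: Pa²(3L − a)/(6EI) = 38036/EI
  clockwise couple 55.4 at a = 4.8: M₀a(2L − a)/(2EI) = 2553/EI
  δ_0 = 58733/EI
Flexibility coefficient — unit upward force at Y: δ_{YY} = L³/(3EI) = 576/EI.
The prop prevents deflection at Y: R_Y = δ_0/δ_{YY} = 58733/576 = 102 kip.
Vertical equilibrium: R_X = ΣP − R_Y = 177.8 − 102 = 75.83 kip.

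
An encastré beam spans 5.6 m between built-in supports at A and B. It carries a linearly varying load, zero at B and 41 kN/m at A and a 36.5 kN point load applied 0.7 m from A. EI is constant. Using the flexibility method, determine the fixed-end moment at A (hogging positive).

M_A = 83.85 kN·m

Release both end moments; the primary structure is a simply-supported span AB with redundants M_A and M_B.
Simple-span end rotations at A and B under the given loads:
  at A: triangular load, peak 41: w₀L³/(45EI) = 160/EI
  at B: triangular load, peak 41: 7w₀L³/(360EI) = 140/EI
  at A: point load 36.5 at a = 0.7: Pab(L + b)/(6LEI) = 39.12/EI
  at B: point load 36.5 at a = 0.7: Pab(L + a)/(6LEI) = 23.47/EI
  θ_A0 = 199.1/EI,  θ_B0 = 163.5/EI
Flexibility coefficients: a unit moment at one end gives L/(3EI) there and L/(6EI) at the far end, so f₁₁ = f₂₂ = 1.867/EI and f₁₂ = f₂₁ = 0.9333/EI.
Compatibility — zero rotation at each built-in end:
  1.867 M_A + 0.9333 M_B = 199.1
  0.9333 M_A + 1.867 M_B = 163.5
Solving the pair gives M_A = 83.85 kN·m and M_B = 45.65 kN·m (hogging).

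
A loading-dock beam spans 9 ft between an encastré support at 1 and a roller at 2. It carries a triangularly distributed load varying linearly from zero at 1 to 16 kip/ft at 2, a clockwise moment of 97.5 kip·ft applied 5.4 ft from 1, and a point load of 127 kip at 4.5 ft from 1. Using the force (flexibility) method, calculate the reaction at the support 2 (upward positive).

Release the roller at 2. Primary structure: cantilever fixed at 1.
Free-end deflection of the primary structure under the applied loading (downward +):
  triangular load, peak 16 at the free end: 11w₀L⁴/(120EI) = 9623/EI
  clockwise couple 97.5 at a = 5.4: M₀a(2L − a)/(2EI) = 3317/EI
  point load 127 at a = 4.5: Pa²(3L − a)/(6EI) = 9644/EI
  δ_0 = 22584/EI
Tip deflection under a unit load at 2: L³/(3EI) = 243/EI.
The prop prevents deflection at 2: R_2 = δ_0/δ_{22} = 22584/243 = 92.94 kip.

R_2 = 92.94 kip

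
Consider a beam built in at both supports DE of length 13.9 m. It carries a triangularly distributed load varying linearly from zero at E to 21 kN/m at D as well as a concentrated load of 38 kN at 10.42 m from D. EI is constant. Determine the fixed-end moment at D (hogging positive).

Take the two fixed-end moments M_D, M_E as redundants; the released structure is the simple span DE.
Simple-span end rotations at D and E under the given loads:
  at D: triangular load, peak 21: w₀L³/(45EI) = 1253/EI
  at E: triangular load, peak 21: 7w₀L³/(360EI) = 1097/EI
  at D: point load 38 at a = 10.42: Pab(L + b)/(6LEI) = 287.2/EI
  at E: point load 38 at a = 10.42: Pab(L + a)/(6LEI) = 401.8/EI
  θ_D0 = 1540/EI,  θ_E0 = 1498/EI
Flexibility coefficients: a unit moment at one end gives L/(3EI) there and L/(6EI) at the far end, so f₁₁ = f₂₂ = 4.633/EI and f₁₂ = f₂₁ = 2.317/EI.
Compatibility — zero rotation at each built-in end:
  4.633 M_D + 2.317 M_E = 1540
  2.317 M_D + 4.633 M_E = 1498
Solving the pair gives M_D = 227.7 kN·m and M_E = 209.6 kN·m (hogging).

M_D = 227.7 kN·m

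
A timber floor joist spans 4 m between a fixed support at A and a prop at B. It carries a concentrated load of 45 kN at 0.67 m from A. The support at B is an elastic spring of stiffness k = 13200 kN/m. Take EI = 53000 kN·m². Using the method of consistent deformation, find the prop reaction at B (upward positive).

Take the reaction at B as the redundant and release it; the primary structure is a cantilever fixed at A.
Free-end deflection of the primary structure under the applied loading (downward +):
  point load 45 at a = 0.67: Pa²(3L − a)/(6EI) = 38.15/EI
Flexibility coefficient — unit upward force at B: δ_{BB} = L³/(3EI) = 21.33/EI.
With EI = 53000 kN·m²: δ_0 = 0.00072 m and δ_{BB} = 0.000403 m/kN.
Compatibility — the spring shortens by R_B/k under the reaction it provides: δ_0 − R_B·δ_{BB} = R_B/k. With 1/k = 0.000076 m/kN, R_B = δ_0 / (δ_{BB} + 1/k) = 0.00072 / (0.000403 + 0.000076) = 1.505 kN.

R_B = 1.505 kN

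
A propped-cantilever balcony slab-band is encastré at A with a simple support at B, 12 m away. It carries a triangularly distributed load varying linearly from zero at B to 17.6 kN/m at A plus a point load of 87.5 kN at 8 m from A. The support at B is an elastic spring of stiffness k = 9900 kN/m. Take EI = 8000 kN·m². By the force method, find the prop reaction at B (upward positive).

R_B = 66.4 kN

Remove the prop at B; the released (primary) structure is a cantilever built in at A.
Free-end deflection of the primary structure under the applied loading (downward +):
  triangular load, peak 17.6 at the fixed end: w₀L⁴/(30EI) = 12165/EI
  point load 87.5 at a = 8: Pa²(3L − a)/(6EI) = 26133/EI
  δ_0 = 38298/EI
Tip deflection under a unit load at B: L³/(3EI) = 576/EI.
With EI = 8000 kN·m²: δ_0 = 4.7873 m and δ_{BB} = 0.072 m/kN.
Compatibility — the spring shortens by R_B/k under the reaction it provides: δ_0 − R_B·δ_{BB} = R_B/k. With 1/k = 0.000101 m/kN, R_B = δ_0 / (δ_{BB} + 1/k) = 4.7873 / (0.072 + 0.000101) = 66.4 kN.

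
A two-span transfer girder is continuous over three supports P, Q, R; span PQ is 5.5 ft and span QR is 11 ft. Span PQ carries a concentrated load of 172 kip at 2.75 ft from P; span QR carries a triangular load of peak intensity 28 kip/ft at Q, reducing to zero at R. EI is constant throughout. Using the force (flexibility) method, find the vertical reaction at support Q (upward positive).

Release continuity at Q by inserting a hinge; the redundant is the internal moment M_Q. The primary structure is two simply-supported spans PQ and QR.
Rotations at Q on the released spans (each span's end-slope, ×1/EI):
  span PQ: point load 172 at a = 2.75: Pab(L + a)/(6LEI) = 325.2/EI
  span QR: triangular load, peak 28: w₀L³/(45EI) = 828.2/EI
  relative rotation θ_0 = (325.2 + 828.2)/EI = 1153/EI
A unit hogging moment at Q produces rotation L₁/(3EI) + L₂/(3EI) = 5.5/EI.
Slope continuity at Q: θ_0 = M_Q·5.5/EI, so M_Q = 1153/5.5 = 209.7 kip·ft (hogging).
Span PQ, ΣM about P with M_Q applied at Q: R_Q^{PQ}·5.5 = 473 + 209.7, so R_Q^{PQ} = 124.1 kip and R_P = 172 − 124.1 = 47.87 kip.
Span QR, ΣM about R: R_Q^{QR}·11 = 1129 + 209.7, so R_Q^{QR} = 121.7 kip and R_R = 154 − 121.7 = 32.27 kip.
R_Q = 124.1 + 121.7 = 245.9 kip.

R_Q = 245.9 kip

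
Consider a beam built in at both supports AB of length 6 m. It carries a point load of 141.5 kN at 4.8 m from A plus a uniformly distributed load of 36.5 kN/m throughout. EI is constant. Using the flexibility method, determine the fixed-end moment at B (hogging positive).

M_B = 218.2 kN·m

Release both end moments; the primary structure is a simply-supported span AB with redundants M_A and M_B.
On the primary (simply-supported) span, the end slopes from the loading are:
  at A: point load 141.5 at a = 4.8: Pab(L + b)/(6LEI) = 163/EI
  at B: point load 141.5 at a = 4.8: Pab(L + a)/(6LEI) = 244.5/EI
  at A: UDL 36.5: wL³/(24EI) = 328.5/EI
  at B: UDL 36.5: wL³/(24EI) = 328.5/EI
  θ_A0 = 491.5/EI,  θ_B0 = 573/EI
Flexibility coefficients: a unit moment at one end gives L/(3EI) there and L/(6EI) at the far end, so f₁₁ = f₂₂ = 2/EI and f₁₂ = f₂₁ = 1/EI.
Compatibility — zero rotation at each built-in end:
  2 M_A + 1 M_B = 491.5
  1 M_A + 2 M_B = 573
Solving the pair gives M_A = 136.7 kN·m and M_B = 218.2 kN·m (hogging).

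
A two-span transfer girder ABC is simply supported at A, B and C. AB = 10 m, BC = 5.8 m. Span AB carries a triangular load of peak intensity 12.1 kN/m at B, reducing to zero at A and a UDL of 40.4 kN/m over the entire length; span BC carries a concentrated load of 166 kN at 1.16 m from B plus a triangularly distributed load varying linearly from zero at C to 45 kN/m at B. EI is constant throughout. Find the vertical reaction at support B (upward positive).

Take M_B as the redundant. Released structure: two simple spans AB and BC with a hinge at B.
End slopes at the hinge B, treating each span as simply supported:
  span AB: triangular load, peak 12.1: w₀L³/(45EI) = 268.9/EI
  span AB: UDL 40.4: wL³/(24EI) = 1683/EI
  span BC: point load 166 at a = 1.16: Pab(L + b)/(6LEI) = 268/EI
  span BC: triangular load, peak 45: w₀L³/(45EI) = 195.1/EI
  relative rotation θ_0 = (1952 + 463.2)/EI = 2415/EI
A unit hogging moment at B produces rotation L₁/(3EI) + L₂/(3EI) = 5.267/EI.
Compatibility: M_B·(L₁+L₂)/(3EI) = θ_0, giving M_B = 458.6 kN·m (hogging).
Span AB, ΣM about A with M_B applied at B: R_B^{AB}·10 = 2423 + 458.6, so R_B^{AB} = 288.2 kN and R_A = 464.5 − 288.2 = 176.3 kN.
Span BC, ΣM about C: R_B^{BC}·5.8 = 1275 + 458.6, so R_B^{BC} = 298.9 kN and R_C = 296.5 − 298.9 = -2.372 kN.
R_B = 288.2 + 298.9 = 587.1 kN.

R_B = 587.1 kN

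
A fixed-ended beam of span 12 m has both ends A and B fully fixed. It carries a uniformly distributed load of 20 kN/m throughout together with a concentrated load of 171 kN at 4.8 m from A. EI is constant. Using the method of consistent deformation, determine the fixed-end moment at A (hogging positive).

Take the two fixed-end moments M_A, M_B as redundants; the released structure is the simple span AB.
End rotations of the released simple span under the applied load (×1/EI):
  at A: UDL 20: wL³/(24EI) = 1440/EI
  at B: UDL 20: wL³/(24EI) = 1440/EI
  at A: point load 171 at a = 4.8: Pab(L + b)/(6LEI) = 1576/EI
  at B: point load 171 at a = 4.8: Pab(L + a)/(6LEI) = 1379/EI
  θ_A0 = 3016/EI,  θ_B0 = 2819/EI
Flexibility coefficients: a unit moment at one end gives L/(3EI) there and L/(6EI) at the far end, so f₁₁ = f₂₂ = 4/EI and f₁₂ = f₂₁ = 2/EI.
Compatibility — zero rotation at each built-in end:
  4 M_A + 2 M_B = 3016
  2 M_A + 4 M_B = 2819
Solving the pair gives M_A = 535.5 kN·m and M_B = 437 kN·m (hogging).

M_A = 535.5 kN·m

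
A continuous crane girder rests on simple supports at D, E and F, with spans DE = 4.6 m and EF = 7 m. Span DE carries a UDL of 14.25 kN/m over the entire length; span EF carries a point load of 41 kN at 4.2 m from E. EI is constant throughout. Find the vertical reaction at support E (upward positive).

Insert a hinge at E; M_E is the redundant, and each span becomes simply supported.
Discontinuity in slope at E on the released structure — sum the simple-span end rotations:
  span DE: UDL 14.25: wL³/(24EI) = 57.79/EI
  span EF: point load 41 at a = 4.2: Pab(L + b)/(6LEI) = 112.5/EI
  relative rotation θ_0 = (57.79 + 112.5)/EI = 170.3/EI
A unit hogging moment at E produces rotation L₁/(3EI) + L₂/(3EI) = 3.867/EI.
Compatibility: M_E·(L₁+L₂)/(3EI) = θ_0, giving M_E = 44.04 kN·m (hogging).
Span DE, ΣM about D with M_E applied at E: R_E^{DE}·4.6 = 150.8 + 44.04, so R_E^{DE} = 42.35 kN and R_D = 65.55 − 42.35 = 23.2 kN.
Span EF, ΣM about F: R_E^{EF}·7 = 114.8 + 44.04, so R_E^{EF} = 22.69 kN and R_F = 41 − 22.69 = 18.31 kN.
R_E = 42.35 + 22.69 = 65.04 kN.

R_E = 65.04 kN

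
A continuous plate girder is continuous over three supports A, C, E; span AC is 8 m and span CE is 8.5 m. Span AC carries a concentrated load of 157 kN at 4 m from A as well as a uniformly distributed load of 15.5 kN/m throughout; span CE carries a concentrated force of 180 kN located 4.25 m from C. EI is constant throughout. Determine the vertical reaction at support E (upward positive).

R_E = 52.11 kN

Take M_C as the redundant. Released structure: two simple spans AC and CE with a hinge at C.
Discontinuity in slope at C on the released structure — sum the simple-span end rotations:
  span AC: point load 157 at a = 4: Pab(L + a)/(6LEI) = 628/EI
  span AC: UDL 15.5: wL³/(24EI) = 330.7/EI
  span CE: point load 180 at a = 4.25: Pab(L + b)/(6LEI) = 812.8/EI
  relative rotation θ_0 = (958.7 + 812.8)/EI = 1771/EI
A unit hogging moment at C produces rotation L₁/(3EI) + L₂/(3EI) = 5.5/EI.
Compatibility: M_C·(L₁+L₂)/(3EI) = θ_0, giving M_C = 322.1 kN·m (hogging).
Span CE, ΣM about E: R_C^{CE}·8.5 = 765 + 322.1, so R_C^{CE} = 127.9 kN and R_E = 180 − 127.9 = 52.11 kN.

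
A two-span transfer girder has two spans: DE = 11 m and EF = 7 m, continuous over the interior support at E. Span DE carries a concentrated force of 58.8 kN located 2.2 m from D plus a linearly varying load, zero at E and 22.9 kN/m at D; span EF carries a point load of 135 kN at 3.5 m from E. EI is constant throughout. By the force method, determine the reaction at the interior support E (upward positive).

Insert a hinge at E; M_E is the redundant, and each span becomes simply supported.
End slopes at the hinge E, treating each span as simply supported:
  span DE: point load 58.8 at a = 2.2: Pab(L + a)/(6LEI) = 227.7/EI
  span DE: triangular load, peak 22.9: 7w₀L³/(360EI) = 592.7/EI
  span EF: point load 135 at a = 3.5: Pab(L + b)/(6LEI) = 413.4/EI
  relative rotation θ_0 = (820.3 + 413.4)/EI = 1234/EI
A unit hogging moment at E produces rotation L₁/(3EI) + L₂/(3EI) = 6/EI.
Slope continuity at E: θ_0 = M_E·6/EI, so M_E = 1234/6 = 205.6 kN·m (hogging).
Span DE, ΣM about D with M_E applied at E: R_E^{DE}·11 = 591.2 + 205.6, so R_E^{DE} = 72.44 kN and R_D = 184.8 − 72.44 = 112.3 kN.
Span EF, ΣM about F: R_E^{EF}·7 = 472.5 + 205.6, so R_E^{EF} = 96.88 kN and R_F = 135 − 96.88 = 38.12 kN.
R_E = 72.44 + 96.88 = 169.3 kN.

R_E = 169.3 kN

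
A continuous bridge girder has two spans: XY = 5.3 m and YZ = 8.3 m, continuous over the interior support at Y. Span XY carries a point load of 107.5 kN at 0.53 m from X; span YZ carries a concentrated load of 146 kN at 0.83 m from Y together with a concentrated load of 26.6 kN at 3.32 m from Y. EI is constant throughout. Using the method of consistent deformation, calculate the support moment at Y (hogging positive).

Take M_Y as the redundant. Released structure: two simple spans XY and YZ with a hinge at Y.
End slopes at the hinge Y, treating each span as simply supported:
  span XY: point load 107.5 at a = 0.53: Pab(L + a)/(6LEI) = 49.82/EI
  span YZ: point load 146 at a = 0.83: Pab(L + b)/(6LEI) = 286.7/EI
  span YZ: point load 26.6 at a = 3.32: Pab(L + b)/(6LEI) = 117.3/EI
  relative rotation θ_0 = (49.82 + 403.9)/EI = 453.8/EI
A unit hogging moment at Y produces rotation L₁/(3EI) + L₂/(3EI) = 4.533/EI.
Slope continuity at Y: θ_0 = M_Y·4.533/EI, so M_Y = 453.8/4.533 = 100.1 kN·m (hogging).

M_Y = 100.1 kN·m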